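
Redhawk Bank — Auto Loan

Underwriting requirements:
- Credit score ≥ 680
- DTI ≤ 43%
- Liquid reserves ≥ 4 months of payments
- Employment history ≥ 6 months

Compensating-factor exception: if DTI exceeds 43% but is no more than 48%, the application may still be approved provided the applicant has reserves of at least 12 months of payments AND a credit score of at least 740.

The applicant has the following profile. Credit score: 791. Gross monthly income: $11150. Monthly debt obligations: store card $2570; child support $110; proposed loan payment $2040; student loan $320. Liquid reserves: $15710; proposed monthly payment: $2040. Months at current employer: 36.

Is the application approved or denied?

Credit score 791 ≥ 680 (meets base)
Total debts = (2,570 + 110 + 2,040 + 320) = 5,040. DTI: 5,040 ÷ 11,150 = 45.2%, over the 43% base limit.
Reserves: 15,710 ÷ 2,040 = 7.7 months (meets 4-month minimum)
Employment 36 ≥ 6 months
45.2% falls in the override range (43%–48%), so the compensating-factor test applies.
Reserves 7.7 < 12 months; credit score 791 ≥ 740.
Compensating-factor requirement not fully met.

Denied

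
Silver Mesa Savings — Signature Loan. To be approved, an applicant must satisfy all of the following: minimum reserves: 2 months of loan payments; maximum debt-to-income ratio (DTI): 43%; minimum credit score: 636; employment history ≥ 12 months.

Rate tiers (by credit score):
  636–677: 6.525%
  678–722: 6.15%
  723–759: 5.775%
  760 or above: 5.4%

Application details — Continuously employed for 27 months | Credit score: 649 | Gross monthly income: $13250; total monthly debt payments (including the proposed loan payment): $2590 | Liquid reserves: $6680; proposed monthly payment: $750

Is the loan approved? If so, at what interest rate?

Approved at 6.525%

Credit score 649 ≥ 636 (meets minimum)
Employment 27 ≥ 12 months
Debt-to-income = 2,590/13,250 = 19.5% — meets 43% limit
Reserves: 6,680 ÷ 750 = 8.9 months (meets 2-month minimum)
All requirements met. Score 649 falls in the 636–677 tier → 6.525%.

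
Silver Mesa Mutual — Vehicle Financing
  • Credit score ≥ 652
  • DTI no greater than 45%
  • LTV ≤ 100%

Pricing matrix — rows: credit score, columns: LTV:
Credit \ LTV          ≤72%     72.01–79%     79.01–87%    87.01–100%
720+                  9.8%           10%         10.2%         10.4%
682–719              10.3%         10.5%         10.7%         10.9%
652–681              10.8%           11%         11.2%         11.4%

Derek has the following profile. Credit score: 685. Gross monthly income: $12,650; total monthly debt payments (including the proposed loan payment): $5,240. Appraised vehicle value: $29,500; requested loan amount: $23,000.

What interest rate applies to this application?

Credit score 685 ≥ 652; Debt-to-income = 5,240/12,650 = 41.4% — meets 45% limit
Loan-to-value = 23,000/29,500 = 78% — pass (100% max)
Row: 685 falls in 682–719. Column: 78% falls in 72.01–79%. Rate = 10.5%.

10.5%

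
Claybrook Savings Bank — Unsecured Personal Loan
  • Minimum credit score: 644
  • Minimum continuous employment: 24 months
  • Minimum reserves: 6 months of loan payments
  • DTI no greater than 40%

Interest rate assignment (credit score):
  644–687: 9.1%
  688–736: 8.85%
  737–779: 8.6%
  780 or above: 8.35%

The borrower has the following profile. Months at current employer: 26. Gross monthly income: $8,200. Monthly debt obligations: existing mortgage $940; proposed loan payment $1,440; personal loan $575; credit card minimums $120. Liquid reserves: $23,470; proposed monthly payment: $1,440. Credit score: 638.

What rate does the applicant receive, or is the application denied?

Credit score 638 < 644 (below minimum)
Total monthly debts = (940 + 1,440 + 575 + 120) = 3,075. Debt-to-income = 3,075/8,200 = 37.5% — meets 40% limit
Liquid reserves cover 23,470/1,440 = 16.3 months — ≥ 6 required
Employment 26 ≥ 24 months
Not all requirements met → denied.

Denied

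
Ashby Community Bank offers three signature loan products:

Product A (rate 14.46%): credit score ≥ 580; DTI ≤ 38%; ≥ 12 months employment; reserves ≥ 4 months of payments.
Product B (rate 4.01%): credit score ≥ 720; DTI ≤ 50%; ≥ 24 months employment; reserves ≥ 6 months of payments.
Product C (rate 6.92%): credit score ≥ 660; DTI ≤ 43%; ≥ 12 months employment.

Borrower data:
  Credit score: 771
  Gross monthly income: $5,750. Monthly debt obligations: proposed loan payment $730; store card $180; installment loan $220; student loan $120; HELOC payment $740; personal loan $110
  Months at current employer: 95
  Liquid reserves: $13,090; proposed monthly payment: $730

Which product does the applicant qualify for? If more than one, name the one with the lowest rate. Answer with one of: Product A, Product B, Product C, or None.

Product B

Total debts = (730 + 180 + 220 + 120 + 740 + 110) = 2,100; DTI = 2,100/5,750 = 36.5%.
Reserves = 13,090/730 = 17.9 months.
Product A: score 771 ≥ 580; DTI 36.5% ≤ 38%; employment 95 ≥ 12 mo; reserves 17.9 ≥ 4 mo → qualifies.
Product B: score 771 ≥ 720; DTI 36.5% ≤ 50%; employment 95 ≥ 24 mo; reserves 17.9 ≥ 6 mo → qualifies.
Product C: score 771 ≥ 660; DTI 36.5% ≤ 43%; employment 95 ≥ 12 mo → qualifies.
Qualifying: Product A, Product B, Product C. Lowest rate is 4.01% → Product B.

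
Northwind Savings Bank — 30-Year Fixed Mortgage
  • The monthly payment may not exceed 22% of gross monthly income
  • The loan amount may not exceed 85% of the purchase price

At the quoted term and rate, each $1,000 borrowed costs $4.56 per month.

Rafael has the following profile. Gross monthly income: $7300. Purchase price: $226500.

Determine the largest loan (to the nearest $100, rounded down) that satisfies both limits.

$192,500

Payment cap: 22% × $7,300 = $1,606/month.
At $4.56 per $1,000, that supports 1,606/4.56 × 1,000 ≈ $352,192 → $352,100.
LTV cap: 85% × $226,500 = $192,525 → $192,500.
Binding constraint: loan-to-value.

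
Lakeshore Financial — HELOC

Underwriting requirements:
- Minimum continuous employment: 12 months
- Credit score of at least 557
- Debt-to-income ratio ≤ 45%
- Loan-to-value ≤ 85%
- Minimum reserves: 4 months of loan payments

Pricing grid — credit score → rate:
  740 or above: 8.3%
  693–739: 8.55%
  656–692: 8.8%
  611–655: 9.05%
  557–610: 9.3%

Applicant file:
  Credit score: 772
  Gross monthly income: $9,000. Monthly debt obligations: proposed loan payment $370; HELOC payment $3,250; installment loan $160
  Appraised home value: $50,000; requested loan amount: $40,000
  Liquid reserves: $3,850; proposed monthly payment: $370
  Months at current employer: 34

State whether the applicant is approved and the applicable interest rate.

Credit score 772 ≥ 557 (meets minimum)
LTV = 40,000/50,000 = 80% ≤ 85%
Employment 34 ≥ 12 months
Reserves: 3,850 ÷ 370 = 10.4 months (meets 4-month minimum)
Total monthly debts = (370 + 3,250 + 160) = 3,780. DTI: 3,780 ÷ 9,000 = 42%, within the 45% cap
All requirements met. Score 772 falls in the 740 or above tier → 8.3%.

Approved at 8.3%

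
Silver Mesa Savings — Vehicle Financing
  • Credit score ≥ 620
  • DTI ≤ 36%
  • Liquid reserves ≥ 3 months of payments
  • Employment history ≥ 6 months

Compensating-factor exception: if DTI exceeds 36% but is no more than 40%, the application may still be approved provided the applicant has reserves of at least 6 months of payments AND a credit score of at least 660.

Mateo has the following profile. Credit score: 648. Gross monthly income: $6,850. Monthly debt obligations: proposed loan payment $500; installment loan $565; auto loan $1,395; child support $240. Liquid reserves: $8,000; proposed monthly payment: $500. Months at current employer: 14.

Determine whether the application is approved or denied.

Denied

Credit score 648 ≥ 620 (meets base)
Total debts = (500 + 565 + 1,395 + 240) = 2,700. DTI: 2,700 ÷ 6,850 = 39.4%, over the 36% base limit.
Reserves: 8,000 ÷ 500 = 16.0 months (meets 3-month minimum)
Employment 14 ≥ 6 months
DTI 39.4% is within the 36%–40% exception band; checking compensating factors.
Reserves 16.0 ≥ 6 months; credit score 648 < 660.
Compensating-factor requirement not fully met.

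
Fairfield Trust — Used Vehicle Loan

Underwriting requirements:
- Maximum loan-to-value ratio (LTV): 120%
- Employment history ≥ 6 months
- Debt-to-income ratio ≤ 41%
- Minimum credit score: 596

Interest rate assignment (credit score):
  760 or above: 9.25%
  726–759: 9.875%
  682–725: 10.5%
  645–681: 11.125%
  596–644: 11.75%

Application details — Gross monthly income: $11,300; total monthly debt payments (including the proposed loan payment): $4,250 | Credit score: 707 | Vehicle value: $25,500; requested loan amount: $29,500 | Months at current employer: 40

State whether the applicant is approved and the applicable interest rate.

Approved at 10.5%

Credit score 707 ≥ 596 (meets minimum)
LTV: 29,500 ÷ 25,500 = 115.7%, within 120% cap
Employment 40 ≥ 6 months
Debt-to-income = 4,250/11,300 = 37.6% — meets 41% limit
All requirements met. Score 707 falls in the 682–725 tier → 10.5%.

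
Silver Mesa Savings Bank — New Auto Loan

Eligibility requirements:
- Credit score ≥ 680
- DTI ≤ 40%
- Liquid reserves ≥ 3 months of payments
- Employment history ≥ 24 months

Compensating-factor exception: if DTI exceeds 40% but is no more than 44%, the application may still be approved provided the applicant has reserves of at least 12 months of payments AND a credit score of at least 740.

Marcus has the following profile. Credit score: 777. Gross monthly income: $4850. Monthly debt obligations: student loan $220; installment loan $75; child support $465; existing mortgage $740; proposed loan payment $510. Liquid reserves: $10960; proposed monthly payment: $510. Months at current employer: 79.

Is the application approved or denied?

Credit score 777 ≥ 680 (meets base)
Total debts = (220 + 75 + 465 + 740 + 510) = 2,010. DTI = 2,010/4,850 = 41.4% > 40% — standard DTI limit exceeded.
Reserves: 10,960 ÷ 510 = 21.5 months (meets 3-month minimum)
Employment 79 ≥ 24 months
DTI 41.4% is within the 40%–44% exception band; checking compensating factors.
Reserves 21.5 ≥ 12 months; credit score 777 ≥ 740.
Both compensating conditions met → exception applies.

Approved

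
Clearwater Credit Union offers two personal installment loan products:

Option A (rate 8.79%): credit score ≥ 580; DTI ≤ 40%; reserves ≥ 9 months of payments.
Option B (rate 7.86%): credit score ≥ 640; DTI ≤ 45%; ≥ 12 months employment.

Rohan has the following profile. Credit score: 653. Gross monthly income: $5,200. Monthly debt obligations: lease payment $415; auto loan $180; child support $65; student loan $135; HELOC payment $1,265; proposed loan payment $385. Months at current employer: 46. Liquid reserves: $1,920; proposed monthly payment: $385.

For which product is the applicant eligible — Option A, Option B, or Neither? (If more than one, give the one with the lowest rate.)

Total debts = (415 + 180 + 65 + 135 + 1,265 + 385) = 2,445; DTI = 2,445/5,200 = 47%.
Reserves = 1,920/385 = 5.0 months.
Option A: score 653 ≥ 580; DTI 47% > 40%; reserves 5.0 < 9 mo → does not qualify.
Option B: score 653 ≥ 640; DTI 47% > 45%; employment 46 ≥ 12 mo → does not qualify.

Neither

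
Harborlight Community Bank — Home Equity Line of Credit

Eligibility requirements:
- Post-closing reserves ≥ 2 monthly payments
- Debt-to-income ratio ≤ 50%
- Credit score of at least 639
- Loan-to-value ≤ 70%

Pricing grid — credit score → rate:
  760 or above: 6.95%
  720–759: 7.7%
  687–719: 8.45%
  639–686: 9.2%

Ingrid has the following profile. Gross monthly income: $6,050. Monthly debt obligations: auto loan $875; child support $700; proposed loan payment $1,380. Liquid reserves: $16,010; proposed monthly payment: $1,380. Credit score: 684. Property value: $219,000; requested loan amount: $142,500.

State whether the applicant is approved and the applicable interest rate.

Approved at 9.2%

Credit score 684 ≥ 639 (meets minimum)
Reserves: 16,010 ÷ 1,380 = 11.6 months (meets 2-month minimum)
Total monthly debts = (875 + 700 + 1,380) = 2,955. DTI: 2,955 ÷ 6,050 = 48.8%, within the 50% cap
Loan-to-value = 142,500/219,000 = 65.1% — pass (70% max)
All requirements met. Score 684 falls in the 639–686 tier → 9.2%.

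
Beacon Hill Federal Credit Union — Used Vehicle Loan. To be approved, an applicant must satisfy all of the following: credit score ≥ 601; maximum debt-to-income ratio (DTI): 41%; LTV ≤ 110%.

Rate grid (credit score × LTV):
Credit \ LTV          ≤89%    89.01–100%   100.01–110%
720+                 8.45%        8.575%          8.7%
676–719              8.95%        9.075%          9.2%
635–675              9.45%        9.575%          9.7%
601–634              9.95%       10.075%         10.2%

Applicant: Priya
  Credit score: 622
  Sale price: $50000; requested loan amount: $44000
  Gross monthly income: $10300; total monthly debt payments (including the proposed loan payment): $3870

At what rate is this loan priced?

Credit score 622 ≥ 601; DTI: 3,870 ÷ 10,300 = 37.6%, within the 41% cap
Loan-to-value = 44,000/50,000 = 88% — pass (110% max)
Score 622 is in the 601–634 band; LTV 88% is in the ≤89% band → 9.95%.

9.95%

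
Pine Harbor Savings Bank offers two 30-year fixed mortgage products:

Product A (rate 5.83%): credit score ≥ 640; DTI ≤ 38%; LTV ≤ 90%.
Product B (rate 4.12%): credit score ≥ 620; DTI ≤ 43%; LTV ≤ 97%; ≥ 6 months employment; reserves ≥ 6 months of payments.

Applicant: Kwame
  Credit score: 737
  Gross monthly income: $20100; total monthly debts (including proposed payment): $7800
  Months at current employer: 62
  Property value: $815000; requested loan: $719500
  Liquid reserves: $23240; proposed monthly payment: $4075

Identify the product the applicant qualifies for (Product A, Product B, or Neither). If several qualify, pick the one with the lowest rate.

DTI = 7,800/20,100 = 38.8%.
LTV = 719,500/815,000 = 88.3%.
Reserves = 23,240/4,075 = 5.7 months.
Product A: score 737 ≥ 640; DTI 38.8% > 38%; LTV 88.3% ≤ 90% → does not qualify.
Product B: score 737 ≥ 620; DTI 38.8% ≤ 43%; LTV 88.3% ≤ 97%; employment 62 ≥ 6 mo; reserves 5.7 < 6 mo → does not qualify.

Neither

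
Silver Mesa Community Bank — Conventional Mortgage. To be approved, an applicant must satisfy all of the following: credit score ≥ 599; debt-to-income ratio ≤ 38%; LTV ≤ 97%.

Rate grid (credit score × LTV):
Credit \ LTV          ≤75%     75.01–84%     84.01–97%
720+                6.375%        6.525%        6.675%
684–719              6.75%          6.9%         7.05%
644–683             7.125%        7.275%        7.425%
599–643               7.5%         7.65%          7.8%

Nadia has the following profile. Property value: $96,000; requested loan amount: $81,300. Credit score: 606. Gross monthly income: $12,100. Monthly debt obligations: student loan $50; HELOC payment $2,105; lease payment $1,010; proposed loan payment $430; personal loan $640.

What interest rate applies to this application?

7.8%

Credit score 606 ≥ 599; Total monthly debts = (50 + 2,105 + 1,010 + 430 + 640) = 4,235. DTI = 4,235/12,100 = 35% ≤ 38%
LTV: 81,300 ÷ 96,000 = 84.7%, within 97% cap
Credit 606 → row 599–643; LTV 84.7% → column 84.01–97%. Grid cell → 7.8%.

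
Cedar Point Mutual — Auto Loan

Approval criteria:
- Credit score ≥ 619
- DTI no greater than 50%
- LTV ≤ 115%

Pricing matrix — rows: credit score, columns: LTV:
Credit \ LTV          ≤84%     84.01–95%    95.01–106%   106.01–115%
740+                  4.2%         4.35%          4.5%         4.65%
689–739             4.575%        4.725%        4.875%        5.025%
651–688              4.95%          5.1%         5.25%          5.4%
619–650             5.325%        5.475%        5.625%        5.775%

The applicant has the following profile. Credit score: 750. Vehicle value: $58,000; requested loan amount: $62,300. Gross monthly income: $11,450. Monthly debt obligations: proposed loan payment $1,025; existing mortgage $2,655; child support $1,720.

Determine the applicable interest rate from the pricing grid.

Credit score 750 ≥ 619; Total monthly debts = (1,025 + 2,655 + 1,720) = 5,400. DTI = 5,400/11,450 = 47.2% ≤ 50%
LTV = 62,300/58,000 = 107.4% ≤ 115%
Score 750 is in the 740+ band; LTV 107.4% is in the 106.01–115% band → 4.65%.

4.65%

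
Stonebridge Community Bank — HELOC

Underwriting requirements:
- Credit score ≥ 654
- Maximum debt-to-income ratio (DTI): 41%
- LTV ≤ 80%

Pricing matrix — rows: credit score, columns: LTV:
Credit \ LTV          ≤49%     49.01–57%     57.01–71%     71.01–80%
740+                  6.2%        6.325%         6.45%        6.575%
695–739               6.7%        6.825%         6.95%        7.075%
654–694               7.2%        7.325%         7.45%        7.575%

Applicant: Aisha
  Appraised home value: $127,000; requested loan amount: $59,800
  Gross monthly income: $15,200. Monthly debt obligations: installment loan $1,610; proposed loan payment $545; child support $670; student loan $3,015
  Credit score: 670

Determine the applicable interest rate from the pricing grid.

Credit score 670 ≥ 654; Total monthly debts = (1,610 + 545 + 670 + 3,015) = 5,840. Debt-to-income = 5,840/15,200 = 38.4% — meets 41% limit
Loan-to-value = 59,800/127,000 = 47.1% — pass (80% max)
Credit 670 → row 654–694; LTV 47.1% → column ≤49%. Grid cell → 7.2%.

7.2%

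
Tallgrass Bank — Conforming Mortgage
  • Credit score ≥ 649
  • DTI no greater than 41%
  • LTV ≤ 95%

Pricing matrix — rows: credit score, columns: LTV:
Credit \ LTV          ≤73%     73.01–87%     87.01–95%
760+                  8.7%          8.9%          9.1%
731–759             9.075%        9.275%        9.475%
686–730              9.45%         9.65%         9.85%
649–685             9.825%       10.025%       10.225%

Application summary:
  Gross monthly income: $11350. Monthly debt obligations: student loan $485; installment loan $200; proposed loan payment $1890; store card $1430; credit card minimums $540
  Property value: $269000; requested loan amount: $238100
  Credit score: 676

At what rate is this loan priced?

Credit score 676 ≥ 649; Total monthly debts = (485 + 200 + 1,890 + 1,430 + 540) = 4,545. DTI: 4,545 ÷ 11,350 = 40%, within the 41% cap
LTV: 238,100 ÷ 269,000 = 88.5%, within 95% cap
Credit 676 → row 649–685; LTV 88.5% → column 87.01–95%. Grid cell → 10.225%.

10.225%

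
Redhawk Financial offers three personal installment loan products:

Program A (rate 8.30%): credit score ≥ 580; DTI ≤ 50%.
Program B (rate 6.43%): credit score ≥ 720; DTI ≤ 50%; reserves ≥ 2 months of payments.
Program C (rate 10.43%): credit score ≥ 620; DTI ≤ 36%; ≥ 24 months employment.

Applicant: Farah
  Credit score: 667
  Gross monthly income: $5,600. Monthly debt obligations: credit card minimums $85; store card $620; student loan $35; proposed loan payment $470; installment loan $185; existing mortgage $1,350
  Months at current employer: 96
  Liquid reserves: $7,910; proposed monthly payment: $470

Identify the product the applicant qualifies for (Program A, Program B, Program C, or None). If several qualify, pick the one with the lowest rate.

Total debts = (85 + 620 + 35 + 470 + 185 + 1,350) = 2,745; DTI = 2,745/5,600 = 49%.
Reserves = 7,910/470 = 16.8 months.
Program A: score 667 ≥ 580; DTI 49% ≤ 50% → qualifies.
Program B: score 667 < 720; DTI 49% ≤ 50%; reserves 16.8 ≥ 2 mo → does not qualify.
Program C: score 667 ≥ 620; DTI 49% > 36%; employment 96 ≥ 24 mo → does not qualify.

Program A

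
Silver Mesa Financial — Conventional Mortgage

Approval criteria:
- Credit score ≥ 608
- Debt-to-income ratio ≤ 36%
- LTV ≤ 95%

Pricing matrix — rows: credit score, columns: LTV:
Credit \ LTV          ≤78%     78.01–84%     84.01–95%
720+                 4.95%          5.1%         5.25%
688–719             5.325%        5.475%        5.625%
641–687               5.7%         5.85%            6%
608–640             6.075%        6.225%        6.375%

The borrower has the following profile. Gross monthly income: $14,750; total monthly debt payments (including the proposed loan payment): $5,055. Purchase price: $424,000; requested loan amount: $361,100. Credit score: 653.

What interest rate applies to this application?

Credit score 653 ≥ 608; DTI = 5,055/14,750 = 34.3% ≤ 36%
LTV: 361,100 ÷ 424,000 = 85.2%, within 95% cap
Score 653 is in the 641–687 band; LTV 85.2% is in the 84.01–95% band → 6%.

6%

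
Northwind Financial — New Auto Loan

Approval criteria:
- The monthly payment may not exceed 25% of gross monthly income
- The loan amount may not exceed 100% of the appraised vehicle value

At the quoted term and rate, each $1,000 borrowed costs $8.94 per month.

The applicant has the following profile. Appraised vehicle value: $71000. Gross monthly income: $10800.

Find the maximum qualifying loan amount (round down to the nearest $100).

$71,000

Payment cap: 25% × $10,800 = $2,700/month.
At $8.94 per $1,000, that supports 2,700/8.94 × 1,000 ≈ $302,013 → $302,000.
LTV cap: 100% × $71,000 = $71,000 → $71,000.
Binding constraint: loan-to-value.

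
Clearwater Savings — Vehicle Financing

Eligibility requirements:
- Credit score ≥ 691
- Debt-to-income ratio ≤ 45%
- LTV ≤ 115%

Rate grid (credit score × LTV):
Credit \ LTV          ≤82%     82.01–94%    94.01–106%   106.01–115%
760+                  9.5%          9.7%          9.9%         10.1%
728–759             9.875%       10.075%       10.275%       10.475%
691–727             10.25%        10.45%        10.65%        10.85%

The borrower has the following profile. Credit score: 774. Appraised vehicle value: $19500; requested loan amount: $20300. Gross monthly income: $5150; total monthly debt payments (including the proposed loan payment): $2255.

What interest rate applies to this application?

Credit score 774 ≥ 691; DTI: 2,255 ÷ 5,150 = 43.8%, within the 45% cap
LTV = 20,300/19,500 = 104.1% ≤ 115%
Score 774 is in the 760+ band; LTV 104.1% is in the 94.01–106% band → 9.9%.

9.9%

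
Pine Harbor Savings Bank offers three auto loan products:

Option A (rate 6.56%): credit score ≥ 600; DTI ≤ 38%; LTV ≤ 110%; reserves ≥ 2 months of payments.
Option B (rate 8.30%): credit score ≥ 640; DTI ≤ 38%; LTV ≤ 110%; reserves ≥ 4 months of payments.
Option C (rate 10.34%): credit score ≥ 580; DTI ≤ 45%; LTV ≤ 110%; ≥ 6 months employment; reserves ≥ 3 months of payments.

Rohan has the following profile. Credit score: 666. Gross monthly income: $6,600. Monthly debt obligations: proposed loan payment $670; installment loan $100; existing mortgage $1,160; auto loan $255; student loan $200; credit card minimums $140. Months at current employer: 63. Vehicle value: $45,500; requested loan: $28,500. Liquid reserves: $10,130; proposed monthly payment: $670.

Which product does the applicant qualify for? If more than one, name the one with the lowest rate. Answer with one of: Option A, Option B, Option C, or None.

Total debts = (670 + 100 + 1,160 + 255 + 200 + 140) = 2,525; DTI = 2,525/6,600 = 38.3%.
LTV = 28,500/45,500 = 62.6%.
Reserves = 10,130/670 = 15.1 months.
Option A: score 666 ≥ 600; DTI 38.3% > 38%; LTV 62.6% ≤ 110%; reserves 15.1 ≥ 2 mo → does not qualify.
Option B: score 666 ≥ 640; DTI 38.3% > 38%; LTV 62.6% ≤ 110%; reserves 15.1 ≥ 4 mo → does not qualify.
Option C: score 666 ≥ 580; DTI 38.3% ≤ 45%; LTV 62.6% ≤ 110%; employment 63 ≥ 6 mo; reserves 15.1 ≥ 3 mo → qualifies.

Option C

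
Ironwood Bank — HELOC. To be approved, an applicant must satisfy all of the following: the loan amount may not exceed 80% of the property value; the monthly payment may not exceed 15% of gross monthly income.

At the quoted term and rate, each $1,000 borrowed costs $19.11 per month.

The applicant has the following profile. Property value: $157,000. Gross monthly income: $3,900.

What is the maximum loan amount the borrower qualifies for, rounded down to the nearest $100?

$30,600

Payment cap: 15% × $3,900 = $585/month.
At $19.11 per $1,000, that supports 585/19.11 × 1,000 ≈ $30,612 → $30,600.
LTV cap: 80% × $157,000 = $125,600 → $125,600.
Binding constraint: payment-to-income.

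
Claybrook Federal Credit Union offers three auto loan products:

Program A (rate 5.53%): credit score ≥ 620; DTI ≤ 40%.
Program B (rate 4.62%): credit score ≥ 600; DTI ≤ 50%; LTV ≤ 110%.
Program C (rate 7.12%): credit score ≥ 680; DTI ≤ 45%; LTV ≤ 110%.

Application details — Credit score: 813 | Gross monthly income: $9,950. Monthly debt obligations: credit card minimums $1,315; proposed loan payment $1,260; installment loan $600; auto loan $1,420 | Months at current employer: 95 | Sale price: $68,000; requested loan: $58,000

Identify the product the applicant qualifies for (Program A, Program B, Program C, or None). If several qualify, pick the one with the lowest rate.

Total debts = (1,315 + 1,260 + 600 + 1,420) = 4,595; DTI = 4,595/9,950 = 46.2%.
LTV = 58,000/68,000 = 85.3%.
Program A: score 813 ≥ 620; DTI 46.2% > 40% → does not qualify.
Program B: score 813 ≥ 600; DTI 46.2% ≤ 50%; LTV 85.3% ≤ 110% → qualifies.
Program C: score 813 ≥ 680; DTI 46.2% > 45%; LTV 85.3% ≤ 110% → does not qualify.

Program B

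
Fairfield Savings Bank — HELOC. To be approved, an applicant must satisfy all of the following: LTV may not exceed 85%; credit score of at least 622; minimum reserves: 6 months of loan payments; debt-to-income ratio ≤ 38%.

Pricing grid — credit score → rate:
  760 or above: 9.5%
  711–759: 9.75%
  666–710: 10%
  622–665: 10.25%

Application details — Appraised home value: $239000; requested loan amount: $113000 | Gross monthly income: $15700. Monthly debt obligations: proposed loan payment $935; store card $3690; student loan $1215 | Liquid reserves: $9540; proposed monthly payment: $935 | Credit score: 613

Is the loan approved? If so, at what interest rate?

Credit score 613 < 622 (below minimum)
Total monthly debts = (935 + 3,690 + 1,215) = 5,840. Debt-to-income = 5,840/15,700 = 37.2% — meets 38% limit
LTV: 113,000 ÷ 239,000 = 47.3%, within 85% cap
Liquid reserves cover 9,540/935 = 10.2 months — ≥ 6 required
Not all requirements met → denied.

Denied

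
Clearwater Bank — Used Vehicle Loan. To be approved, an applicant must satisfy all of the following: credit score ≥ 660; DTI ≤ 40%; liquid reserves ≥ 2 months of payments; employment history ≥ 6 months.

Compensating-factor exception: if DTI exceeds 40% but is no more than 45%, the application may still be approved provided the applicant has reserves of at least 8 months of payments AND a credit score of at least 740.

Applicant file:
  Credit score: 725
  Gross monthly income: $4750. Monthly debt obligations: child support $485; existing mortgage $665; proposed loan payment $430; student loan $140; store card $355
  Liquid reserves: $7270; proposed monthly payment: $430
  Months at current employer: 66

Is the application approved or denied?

Credit score 725 ≥ 660 (meets base)
Total debts = (485 + 665 + 430 + 140 + 355) = 2,075. DTI: 2,075 ÷ 4,750 = 43.7%, over the 40% base limit.
Reserves = 7,270/430 = 16.9 months ≥ 2
Employment 66 ≥ 6 months
43.7% falls in the override range (40%–45%), so the compensating-factor test applies.
Reserves 16.9 ≥ 8 months; credit score 725 < 740.
Compensating-factor requirement not fully met.

Denied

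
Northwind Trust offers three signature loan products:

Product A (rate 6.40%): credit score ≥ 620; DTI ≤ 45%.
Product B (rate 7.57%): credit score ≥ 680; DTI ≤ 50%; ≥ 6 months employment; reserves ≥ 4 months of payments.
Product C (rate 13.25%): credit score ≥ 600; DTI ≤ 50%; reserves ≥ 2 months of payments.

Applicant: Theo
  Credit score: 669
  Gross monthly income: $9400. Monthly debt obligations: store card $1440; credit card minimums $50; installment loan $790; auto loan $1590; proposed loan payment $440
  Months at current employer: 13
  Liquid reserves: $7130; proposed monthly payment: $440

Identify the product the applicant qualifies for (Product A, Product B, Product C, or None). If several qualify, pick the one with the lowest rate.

Product C

Total debts = (1,440 + 50 + 790 + 1,590 + 440) = 4,310; DTI = 4,310/9,400 = 45.9%.
Reserves = 7,130/440 = 16.2 months.
Product A: score 669 ≥ 620; DTI 45.9% > 45% → does not qualify.
Product B: score 669 < 680; DTI 45.9% ≤ 50%; employment 13 ≥ 6 mo; reserves 16.2 ≥ 4 mo → does not qualify.
Product C: score 669 ≥ 600; DTI 45.9% ≤ 50%; reserves 16.2 ≥ 2 mo → qualifies.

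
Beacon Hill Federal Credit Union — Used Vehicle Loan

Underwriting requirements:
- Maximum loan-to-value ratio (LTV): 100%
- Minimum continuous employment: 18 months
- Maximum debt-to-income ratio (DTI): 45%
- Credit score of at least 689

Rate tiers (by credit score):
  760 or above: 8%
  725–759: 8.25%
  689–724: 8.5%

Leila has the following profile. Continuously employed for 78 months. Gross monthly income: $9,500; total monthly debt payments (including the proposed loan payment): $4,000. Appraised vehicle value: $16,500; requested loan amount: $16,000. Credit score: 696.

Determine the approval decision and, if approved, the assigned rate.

Credit score 696 ≥ 689 (meets minimum)
Employment 78 ≥ 18 months
LTV: 16,000 ÷ 16,500 = 97%, within 100% cap
DTI = 4,000/9,500 = 42.1% ≤ 45%
All requirements met. Score 696 falls in the 689–724 tier → 8.5%.

Approved at 8.5%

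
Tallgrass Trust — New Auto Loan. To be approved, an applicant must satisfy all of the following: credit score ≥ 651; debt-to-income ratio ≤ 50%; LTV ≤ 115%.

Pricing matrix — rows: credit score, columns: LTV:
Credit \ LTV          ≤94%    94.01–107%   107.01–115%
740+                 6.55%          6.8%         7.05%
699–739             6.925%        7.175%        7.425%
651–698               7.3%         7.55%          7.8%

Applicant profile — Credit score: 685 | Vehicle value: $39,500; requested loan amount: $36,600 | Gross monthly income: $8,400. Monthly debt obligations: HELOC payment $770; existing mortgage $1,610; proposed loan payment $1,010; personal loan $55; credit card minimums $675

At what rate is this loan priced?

7.3%

Credit score 685 ≥ 651; Total monthly debts = (770 + 1,610 + 1,010 + 55 + 675) = 4,120. Debt-to-income = 4,120/8,400 = 49% — meets 50% limit
LTV: 36,600 ÷ 39,500 = 92.7%, within 115% cap
Row: 685 falls in 651–698. Column: 92.7% falls in ≤94%. Rate = 7.3%.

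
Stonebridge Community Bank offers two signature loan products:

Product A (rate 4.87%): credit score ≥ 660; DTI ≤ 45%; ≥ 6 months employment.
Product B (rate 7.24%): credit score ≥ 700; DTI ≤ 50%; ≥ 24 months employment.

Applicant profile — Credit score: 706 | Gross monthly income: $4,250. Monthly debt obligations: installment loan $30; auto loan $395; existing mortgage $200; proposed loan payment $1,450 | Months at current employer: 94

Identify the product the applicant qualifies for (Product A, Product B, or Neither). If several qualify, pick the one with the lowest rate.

Total debts = (30 + 395 + 200 + 1,450) = 2,075; DTI = 2,075/4,250 = 48.8%.
Product A: score 706 ≥ 660; DTI 48.8% > 45%; employment 94 ≥ 6 mo → does not qualify.
Product B: score 706 ≥ 700; DTI 48.8% ≤ 50%; employment 94 ≥ 24 mo → qualifies.

Product B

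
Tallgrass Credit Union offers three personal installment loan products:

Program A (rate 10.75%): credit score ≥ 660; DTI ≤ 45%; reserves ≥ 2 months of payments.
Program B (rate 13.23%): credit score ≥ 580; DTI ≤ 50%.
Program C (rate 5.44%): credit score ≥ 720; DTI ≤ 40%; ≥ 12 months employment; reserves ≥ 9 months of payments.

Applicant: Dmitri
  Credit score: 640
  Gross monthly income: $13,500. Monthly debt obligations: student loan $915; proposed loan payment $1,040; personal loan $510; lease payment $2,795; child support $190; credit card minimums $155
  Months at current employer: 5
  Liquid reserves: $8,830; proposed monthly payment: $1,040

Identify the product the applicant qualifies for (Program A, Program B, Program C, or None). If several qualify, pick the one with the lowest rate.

Total debts = (915 + 1,040 + 510 + 2,795 + 190 + 155) = 5,605; DTI = 5,605/13,500 = 41.5%.
Reserves = 8,830/1,040 = 8.5 months.
Program A: score 640 < 660; DTI 41.5% ≤ 45%; reserves 8.5 ≥ 2 mo → does not qualify.
Program B: score 640 ≥ 580; DTI 41.5% ≤ 50% → qualifies.
Program C: score 640 < 720; DTI 41.5% > 40%; employment 5 < 12 mo; reserves 8.5 < 9 mo → does not qualify.

Program B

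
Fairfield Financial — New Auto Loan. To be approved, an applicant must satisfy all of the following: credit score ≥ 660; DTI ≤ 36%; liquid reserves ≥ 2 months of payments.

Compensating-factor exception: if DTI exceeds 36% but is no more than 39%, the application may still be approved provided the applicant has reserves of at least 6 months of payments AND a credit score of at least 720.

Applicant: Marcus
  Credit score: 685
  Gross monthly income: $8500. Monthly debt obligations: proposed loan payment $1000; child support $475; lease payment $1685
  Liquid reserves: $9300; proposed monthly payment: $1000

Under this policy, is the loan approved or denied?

Denied

Credit score 685 ≥ 660 (meets base)
Total debts = (1,000 + 475 + 1,685) = 3,160. DTI = 3,160/8,500 = 37.2% > 36% — standard DTI limit exceeded.
Reserves: 9,300 ÷ 1,000 = 9.3 months (meets 2-month minimum)
37.2% falls in the override range (36%–39%), so the compensating-factor test applies.
Reserves 9.3 ≥ 6 months; credit score 685 < 720.
Override conditions not both satisfied; exception does not apply.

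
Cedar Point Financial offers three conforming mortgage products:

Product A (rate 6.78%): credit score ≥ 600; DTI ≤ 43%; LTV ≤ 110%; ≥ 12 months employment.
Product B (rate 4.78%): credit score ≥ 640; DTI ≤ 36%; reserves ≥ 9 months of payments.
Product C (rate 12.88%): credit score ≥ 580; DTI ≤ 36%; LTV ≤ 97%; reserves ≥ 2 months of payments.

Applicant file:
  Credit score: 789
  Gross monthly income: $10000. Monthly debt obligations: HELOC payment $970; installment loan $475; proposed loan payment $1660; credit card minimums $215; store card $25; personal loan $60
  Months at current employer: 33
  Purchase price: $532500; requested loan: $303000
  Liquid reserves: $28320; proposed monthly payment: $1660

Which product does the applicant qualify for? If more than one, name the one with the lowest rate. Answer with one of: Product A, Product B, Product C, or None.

Total debts = (970 + 475 + 1,660 + 215 + 25 + 60) = 3,405; DTI = 3,405/10,000 = 34%.
LTV = 303,000/532,500 = 56.9%.
Reserves = 28,320/1,660 = 17.1 months.
Product A: score 789 ≥ 600; DTI 34% ≤ 43%; LTV 56.9% ≤ 110%; employment 33 ≥ 12 mo → qualifies.
Product B: score 789 ≥ 640; DTI 34% ≤ 36%; reserves 17.1 ≥ 9 mo → qualifies.
Product C: score 789 ≥ 580; DTI 34% ≤ 36%; LTV 56.9% ≤ 97%; reserves 17.1 ≥ 2 mo → qualifies.
Qualifying: Product A, Product B, Product C. Lowest rate is 4.78% → Product B.

Product B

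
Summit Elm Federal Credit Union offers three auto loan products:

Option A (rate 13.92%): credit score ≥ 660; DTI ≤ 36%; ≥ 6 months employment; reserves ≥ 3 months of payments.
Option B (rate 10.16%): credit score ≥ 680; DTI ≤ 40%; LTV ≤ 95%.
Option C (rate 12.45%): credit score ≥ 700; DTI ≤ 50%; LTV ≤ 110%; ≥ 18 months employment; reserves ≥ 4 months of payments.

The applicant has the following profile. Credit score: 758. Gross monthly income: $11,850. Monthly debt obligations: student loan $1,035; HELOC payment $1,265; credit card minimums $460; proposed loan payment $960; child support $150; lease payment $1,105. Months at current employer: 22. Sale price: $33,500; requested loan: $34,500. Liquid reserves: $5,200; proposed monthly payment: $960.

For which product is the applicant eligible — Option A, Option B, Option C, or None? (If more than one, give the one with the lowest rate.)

Total debts = (1,035 + 1,265 + 460 + 960 + 150 + 1,105) = 4,975; DTI = 4,975/11,850 = 42%.
LTV = 34,500/33,500 = 103%.
Reserves = 5,200/960 = 5.4 months.
Option A: score 758 ≥ 660; DTI 42% > 36%; employment 22 ≥ 6 mo; reserves 5.4 ≥ 3 mo → does not qualify.
Option B: score 758 ≥ 680; DTI 42% > 40%; LTV 103% > 95% → does not qualify.
Option C: score 758 ≥ 700; DTI 42% ≤ 50%; LTV 103% ≤ 110%; employment 22 ≥ 18 mo; reserves 5.4 ≥ 4 mo → qualifies.

Option C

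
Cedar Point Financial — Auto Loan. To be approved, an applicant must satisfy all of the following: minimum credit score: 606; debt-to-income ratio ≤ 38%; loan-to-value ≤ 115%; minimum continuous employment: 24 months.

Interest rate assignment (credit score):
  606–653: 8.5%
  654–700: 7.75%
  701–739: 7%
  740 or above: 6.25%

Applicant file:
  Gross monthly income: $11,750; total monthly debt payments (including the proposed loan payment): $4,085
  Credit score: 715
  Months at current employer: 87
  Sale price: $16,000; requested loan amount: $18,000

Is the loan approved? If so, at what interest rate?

Credit score 715 ≥ 606 (meets minimum)
LTV: 18,000 ÷ 16,000 = 112.5%, within 115% cap
Employment 87 ≥ 24 months
DTI = 4,085/11,750 = 34.8% ≤ 38%
All requirements met. Score 715 falls in the 701–739 tier → 7%.

Approved at 7%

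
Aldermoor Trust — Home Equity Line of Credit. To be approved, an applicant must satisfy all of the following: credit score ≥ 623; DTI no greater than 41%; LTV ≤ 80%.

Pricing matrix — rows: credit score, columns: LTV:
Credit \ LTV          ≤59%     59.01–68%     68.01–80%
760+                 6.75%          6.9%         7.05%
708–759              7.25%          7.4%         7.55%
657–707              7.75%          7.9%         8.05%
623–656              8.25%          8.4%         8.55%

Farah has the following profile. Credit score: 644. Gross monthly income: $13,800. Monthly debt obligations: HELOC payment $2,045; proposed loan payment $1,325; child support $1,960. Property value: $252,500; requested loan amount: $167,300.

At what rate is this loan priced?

8.4%

Credit score 644 ≥ 623; Total monthly debts = (2,045 + 1,325 + 1,960) = 5,330. Debt-to-income = 5,330/13,800 = 38.6% — meets 41% limit
LTV: 167,300 ÷ 252,500 = 66.3%, within 80% cap
Row: 644 falls in 623–656. Column: 66.3% falls in 59.01–68%. Rate = 8.4%.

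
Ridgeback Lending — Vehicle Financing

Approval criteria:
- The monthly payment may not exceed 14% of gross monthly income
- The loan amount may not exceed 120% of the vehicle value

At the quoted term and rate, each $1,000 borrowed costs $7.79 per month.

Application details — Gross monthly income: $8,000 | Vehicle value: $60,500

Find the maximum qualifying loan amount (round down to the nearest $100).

Payment cap: 14% × $8,000 = $1,120/month.
At $7.79 per $1,000, that supports 1,120/7.79 × 1,000 ≈ $143,774 → $143,700.
LTV cap: 120% × $60,500 = $72,600 → $72,600.
Binding constraint: loan-to-value.

$72,600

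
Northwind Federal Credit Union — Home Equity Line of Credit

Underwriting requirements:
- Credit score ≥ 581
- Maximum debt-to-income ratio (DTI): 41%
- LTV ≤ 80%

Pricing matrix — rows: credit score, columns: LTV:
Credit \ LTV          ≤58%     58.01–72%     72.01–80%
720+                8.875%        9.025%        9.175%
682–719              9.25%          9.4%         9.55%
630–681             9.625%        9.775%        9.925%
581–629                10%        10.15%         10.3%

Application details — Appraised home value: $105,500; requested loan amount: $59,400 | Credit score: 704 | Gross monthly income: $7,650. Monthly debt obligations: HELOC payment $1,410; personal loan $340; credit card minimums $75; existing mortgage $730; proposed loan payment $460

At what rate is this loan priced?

Credit score 704 ≥ 581; Total monthly debts = (1,410 + 340 + 75 + 730 + 460) = 3,015. DTI = 3,015/7,650 = 39.4% ≤ 41%
Loan-to-value = 59,400/105,500 = 56.3% — pass (80% max)
Credit 704 → row 682–719; LTV 56.3% → column ≤58%. Grid cell → 9.25%.

9.25%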